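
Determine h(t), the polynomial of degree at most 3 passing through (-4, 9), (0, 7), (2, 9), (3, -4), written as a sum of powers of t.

Build the Lagrange basis polynomials:
L_0(t) = t(t - 2)(t - 3) / [-168] = -(1/168)t^3 + (5/168)t^2 - (1/28)t
L_1(t) = (t + 4)(t - 2)(t - 3) / [24] = (1/24)t^3 - (1/24)t^2 - (7/12)t + 1
L_2(t) = (t + 4)t(t - 3) / [-12] = -(1/12)t^3 - (1/12)t^2 + t
L_3(t) = (t + 4)t(t - 2) / [21] = (1/21)t^3 + (2/21)t^2 - (8/21)t
h(t) = 9·L_0 + 7·L_1 + 9·L_2 + (-4)·L_3
  9·L_0(t) = -(3/56)t^3 + (15/56)t^2 - (9/28)t
  7·L_1(t) = (7/24)t^3 - (7/24)t^2 - (49/12)t + 7
  9·L_2(t) = -(3/4)t^3 - (3/4)t^2 + 9t
  (-4)·L_3(t) = -(4/21)t^3 - (8/21)t^2 + (32/21)t
Adding term by term: -(59/84)t^3 - (97/84)t^2 + (257/42)t + 7

h(t) = -(59/84)t^3 - (97/84)t^2 + (257/42)t + 7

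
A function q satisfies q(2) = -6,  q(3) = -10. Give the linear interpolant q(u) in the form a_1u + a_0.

L_0(u) = (u - 3) / [-1] = -u + 3
L_1(u) = (u - 2) / [1] = u - 2
q(u) = (-6)·L_0 + (-10)·L_1
  (-6)·L_0(u) = 6u - 18
  (-10)·L_1(u) = -10u + 20
Adding term by term: -4u + 2

q(u) = -4u + 2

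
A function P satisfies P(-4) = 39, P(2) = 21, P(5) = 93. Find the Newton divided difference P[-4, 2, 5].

P[-4,2] = (21 - 39) / (2 - (-4)) = -3
P[2,5] = (93 - 21) / (5 - 2) = 24
P[-4,2,5] = (24 - (-3)) / (5 - (-4)) = 3

3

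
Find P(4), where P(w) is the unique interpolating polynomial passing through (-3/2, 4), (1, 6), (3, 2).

Evaluate each Lagrange basis at w = 4:
L_0(4) = (3)·(1)/[(-5/2)·(-9/2)] = 4/15
L_1(4) = (11/2)·(1)/[(5/2)·(-2)] = -11/10
L_2(4) = (11/2)·(3)/[(9/2)·(2)] = 11/6
Sum: 4·(4/15) + 6·(-11/10) + 2·(11/6) = -28/15

-28/15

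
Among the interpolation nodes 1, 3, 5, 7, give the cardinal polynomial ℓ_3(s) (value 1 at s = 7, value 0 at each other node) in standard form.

ℓ_3(s) = (s - 1)(s - 3)(s - 5) / [(6)·(4)·(2)]
       = (s^3 - 9s^2 + 23s - 15) / (48)

ℓ_3(s) = (1/48)s^3 - (3/16)s^2 + (23/48)s - 5/16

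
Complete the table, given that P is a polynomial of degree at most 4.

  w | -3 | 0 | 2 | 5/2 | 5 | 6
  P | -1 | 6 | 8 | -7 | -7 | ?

The 5 known values determine P uniquely (degree ≤ 4).
Evaluate each Lagrange basis at w = 6:
L_0(6) = (6)·(4)·(7/2)·(1)/[(-3)·(-5)·(-11/2)·(-8)] = 7/55
L_1(6) = (9)·(4)·(7/2)·(1)/[(3)·(-2)·(-5/2)·(-5)] = -42/25
L_2(6) = (9)·(6)·(7/2)·(1)/[(5)·(2)·(-1/2)·(-3)] = 63/5
L_3(6) = (9)·(6)·(4)·(1)/[(11/2)·(5/2)·(1/2)·(-5/2)] = -3456/275
L_4(6) = (9)·(6)·(4)·(7/2)/[(8)·(5)·(3)·(5/2)] = 63/25
Sum: (-1)·(7/55) + 6·(-42/25) + 8·(63/5) + (-7)·(-3456/275) + (-7)·(63/25) = 44254/275

44254/275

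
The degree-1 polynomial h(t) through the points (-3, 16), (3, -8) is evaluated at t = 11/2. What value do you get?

Evaluate each Lagrange basis at t = 11/2:
L_0(11/2) = (5/2)/[(-6)] = -5/12
L_1(11/2) = (17/2)/[(6)] = 17/12
Sum: 16·(-5/12) + (-8)·(17/12) = -18

-18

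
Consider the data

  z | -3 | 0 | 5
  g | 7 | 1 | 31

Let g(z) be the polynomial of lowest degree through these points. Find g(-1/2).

3/4

Using Newton's divided-difference form:
g[-3,0] = (1 - 7) / (0 - (-3)) = -2
g[0,5] = (31 - 1) / (5 - 0) = 6
g[-3,0,5] = (6 - (-2)) / (5 - (-3)) = 1
g(-1/2) = 7 + (-2)·(5/2) + 1·(5/2)·(-1/2) = 3/4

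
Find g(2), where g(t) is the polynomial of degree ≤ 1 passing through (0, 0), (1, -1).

L_0(2) = (1)/[(-1)] = -1
L_1(2) = (2)/[(1)] = 2
Sum: 0 + (-1)·(2) = -2

-2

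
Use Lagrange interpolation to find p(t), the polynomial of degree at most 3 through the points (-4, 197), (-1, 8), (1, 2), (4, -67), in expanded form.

p(t) = -2t^3 + 4t^2 - t + 1

Build the Lagrange basis polynomials:
L_0(t) = (t + 1)(t - 1)(t - 4) / [-120] = -(1/120)t^3 + (1/30)t^2 + (1/120)t - 1/30
L_1(t) = (t + 4)(t - 1)(t - 4) / [30] = (1/30)t^3 - (1/30)t^2 - (8/15)t + 8/15
L_2(t) = (t + 4)(t + 1)(t - 4) / [-30] = -(1/30)t^3 - (1/30)t^2 + (8/15)t + 8/15
L_3(t) = (t + 4)(t + 1)(t - 1) / [120] = (1/120)t^3 + (1/30)t^2 - (1/120)t - 1/30
p(t) = 197·L_0 + 8·L_1 + 2·L_2 + (-67)·L_3
  197·L_0(t) = -(197/120)t^3 + (197/30)t^2 + (197/120)t - 197/30
  8·L_1(t) = (4/15)t^3 - (4/15)t^2 - (64/15)t + 64/15
  2·L_2(t) = -(1/15)t^3 - (1/15)t^2 + (16/15)t + 16/15
  (-67)·L_3(t) = -(67/120)t^3 - (67/30)t^2 + (67/120)t + 67/30
Adding term by term: -2t^3 + 4t^2 - t + 1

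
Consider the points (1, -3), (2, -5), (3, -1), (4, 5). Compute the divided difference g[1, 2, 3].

3

g[1,2] = (-5 - (-3)) / (2 - 1) = -2
g[2,3] = (-1 - (-5)) / (3 - 2) = 4
g[1,2,3] = (4 - (-2)) / (3 - 1) = 3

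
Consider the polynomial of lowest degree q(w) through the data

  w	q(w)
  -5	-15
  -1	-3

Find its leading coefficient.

Build the Lagrange basis polynomials:
L_0(w) = (w + 1) / [-4] = -(1/4)w - 1/4
L_1(w) = (w + 5) / [4] = (1/4)w + 5/4
q(w) = (-15)·L_0 + (-3)·L_1
Only the coefficient of w is needed; take it from each L_i and combine:
(-15)·(-1/4) + (-3)·(1/4) = 3

3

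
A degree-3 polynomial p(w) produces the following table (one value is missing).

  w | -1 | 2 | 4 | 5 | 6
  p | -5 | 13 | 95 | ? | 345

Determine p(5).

The 4 known values determine p uniquely (degree ≤ 3).
Evaluate each Lagrange basis at w = 5:
L_0(5) = (3)·(1)·(-1)/[(-3)·(-5)·(-7)] = 1/35
L_1(5) = (6)·(1)·(-1)/[(3)·(-2)·(-4)] = -1/4
L_2(5) = (6)·(3)·(-1)/[(5)·(2)·(-2)] = 9/10
L_3(5) = (6)·(3)·(1)/[(7)·(4)·(2)] = 9/28
Sum: (-5)·(1/35) + 13·(-1/4) + 95·(9/10) + 345·(9/28) = 193

193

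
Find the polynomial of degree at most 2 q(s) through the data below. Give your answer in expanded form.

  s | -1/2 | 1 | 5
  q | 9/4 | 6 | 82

Newton's divided differences:
q[-1/2,1] = (6 - 9/4) / (1 - (-1/2)) = 5/2
q[1,5] = (82 - 6) / (5 - 1) = 19
q[-1/2,1,5] = (19 - 5/2) / (5 - (-1/2)) = 3
q(s) = 9/4 + (5/2)·(s + 1/2) + 3·(s + 1/2)(s - 1)
Expanding: q(s) = 3s^2 + s + 2

q(s) = 3s^2 + s + 2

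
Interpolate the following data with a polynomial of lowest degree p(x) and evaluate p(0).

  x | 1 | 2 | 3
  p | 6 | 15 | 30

Using Newton's divided-difference form:
p[1,2] = (15 - 6) / (2 - 1) = 9
p[2,3] = (30 - 15) / (3 - 2) = 15
p[1,2,3] = (15 - 9) / (3 - 1) = 3
p(0) = 6 + 9·(-1) + 3·(-1)·(-2) = 3

3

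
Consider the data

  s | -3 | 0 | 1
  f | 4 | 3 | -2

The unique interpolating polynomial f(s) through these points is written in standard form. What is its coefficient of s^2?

-7/6

The leading coefficient equals the top divided difference f[-3,0,1].
f[-3,0] = (3 - 4) / (0 - (-3)) = -1/3
f[0,1] = (-2 - 3) / (1 - 0) = -5
f[-3,0,1] = (-5 - (-1/3)) / (1 - (-3)) = -7/6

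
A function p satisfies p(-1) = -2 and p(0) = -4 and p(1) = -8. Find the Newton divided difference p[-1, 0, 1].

-1

p[-1,0] = (-4 - (-2)) / (0 - (-1)) = -2
p[0,1] = (-8 - (-4)) / (1 - 0) = -4
p[-1,0,1] = (-4 - (-2)) / (1 - (-1)) = -1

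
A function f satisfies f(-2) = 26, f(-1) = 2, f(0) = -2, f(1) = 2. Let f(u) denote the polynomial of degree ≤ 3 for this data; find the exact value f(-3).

L_0(-3) = (-2)·(-3)·(-4)/[(-1)·(-2)·(-3)] = 4
L_1(-3) = (-1)·(-3)·(-4)/[(1)·(-1)·(-2)] = -6
L_2(-3) = (-1)·(-2)·(-4)/[(2)·(1)·(-1)] = 4
L_3(-3) = (-1)·(-2)·(-3)/[(3)·(2)·(1)] = -1
Sum: 26·(4) + 2·(-6) + (-2)·(4) + 2·(-1) = 82

82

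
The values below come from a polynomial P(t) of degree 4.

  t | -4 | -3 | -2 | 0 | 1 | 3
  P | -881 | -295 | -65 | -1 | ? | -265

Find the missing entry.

-11

The 5 known values determine P uniquely (degree ≤ 4).
L_0(1) = (4)·(3)·(1)·(-2)/[(-1)·(-2)·(-4)·(-7)] = -3/7
L_1(1) = (5)·(3)·(1)·(-2)/[(1)·(-1)·(-3)·(-6)] = 5/3
L_2(1) = (5)·(4)·(1)·(-2)/[(2)·(1)·(-2)·(-5)] = -2
L_3(1) = (5)·(4)·(3)·(-2)/[(4)·(3)·(2)·(-3)] = 5/3
L_4(1) = (5)·(4)·(3)·(1)/[(7)·(6)·(5)·(3)] = 2/21
Sum: (-881)·(-3/7) + (-295)·(5/3) + (-65)·(-2) + (-1)·(5/3) + (-265)·(2/21) = -11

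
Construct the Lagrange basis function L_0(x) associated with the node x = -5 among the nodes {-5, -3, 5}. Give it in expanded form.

L_0(x) = (1/20)x^2 - (1/10)x - 3/4

L_0(x) = (x + 3)(x - 5) / [(-2)·(-10)]
       = (x^2 - 2x - 15) / (20)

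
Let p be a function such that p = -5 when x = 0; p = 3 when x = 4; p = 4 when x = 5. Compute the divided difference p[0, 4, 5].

p[0,4] = (3 - (-5)) / (4 - 0) = 2
p[4,5] = (4 - 3) / (5 - 4) = 1
p[0,4,5] = (1 - 2) / (5 - 0) = -1/5

-1/5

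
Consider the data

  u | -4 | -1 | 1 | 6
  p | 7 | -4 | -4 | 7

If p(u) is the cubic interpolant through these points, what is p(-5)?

Evaluate each Lagrange basis at u = -5:
L_0(-5) = (-4)·(-6)·(-11)/[(-3)·(-5)·(-10)] = 44/25
L_1(-5) = (-1)·(-6)·(-11)/[(3)·(-2)·(-7)] = -11/7
L_2(-5) = (-1)·(-4)·(-11)/[(5)·(2)·(-5)] = 22/25
L_3(-5) = (-1)·(-4)·(-6)/[(10)·(7)·(5)] = -12/175
Sum: 7·(44/25) + (-4)·(-11/7) + (-4)·(22/25) + 7·(-12/175) = 2556/175

2556/175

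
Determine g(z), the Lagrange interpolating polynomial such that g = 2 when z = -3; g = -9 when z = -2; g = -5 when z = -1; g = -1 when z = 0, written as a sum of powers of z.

g(z) = -(5/2)z^3 - (15/2)z^2 - z - 1

Build the Lagrange basis polynomials:
L_0(z) = (z + 2)(z + 1)z / [-6] = -(1/6)z^3 - (1/2)z^2 - (1/3)z
L_1(z) = (z + 3)(z + 1)z / [2] = (1/2)z^3 + 2z^2 + (3/2)z
L_2(z) = (z + 3)(z + 2)z / [-2] = -(1/2)z^3 - (5/2)z^2 - 3z
L_3(z) = (z + 3)(z + 2)(z + 1) / [6] = (1/6)z^3 + z^2 + (11/6)z + 1
g(z) = 2·L_0 + (-9)·L_1 + (-5)·L_2 + (-1)·L_3
  2·L_0(z) = -(1/3)z^3 - z^2 - (2/3)z
  (-9)·L_1(z) = -(9/2)z^3 - 18z^2 - (27/2)z
  (-5)·L_2(z) = (5/2)z^3 + (25/2)z^2 + 15z
  (-1)·L_3(z) = -(1/6)z^3 - z^2 - (11/6)z - 1
Adding term by term: -(5/2)z^3 - (15/2)z^2 - z - 1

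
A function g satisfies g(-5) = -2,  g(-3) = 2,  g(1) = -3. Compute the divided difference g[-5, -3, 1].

g[-5,-3] = (2 - (-2)) / (-3 - (-5)) = 2
g[-3,1] = (-3 - 2) / (1 - (-3)) = -5/4
g[-5,-3,1] = (-5/4 - 2) / (1 - (-5)) = -13/24

-13/24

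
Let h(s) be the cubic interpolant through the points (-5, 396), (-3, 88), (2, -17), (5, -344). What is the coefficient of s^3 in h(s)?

L_0(s) = (s + 3)(s - 2)(s - 5) / [-140] = -(1/140)s^3 + (1/35)s^2 + (11/140)s - 3/14
L_1(s) = (s + 5)(s - 2)(s - 5) / [80] = (1/80)s^3 - (1/40)s^2 - (5/16)s + 5/8
L_2(s) = (s + 5)(s + 3)(s - 5) / [-105] = -(1/105)s^3 - (1/35)s^2 + (5/21)s + 5/7
L_3(s) = (s + 5)(s + 3)(s - 2) / [240] = (1/240)s^3 + (1/40)s^2 - (1/240)s - 1/8
h(s) = 396·L_0 + 88·L_1 + (-17)·L_2 + (-344)·L_3
Only the coefficient of s^3 is needed; take it from each L_i and combine:
396·(-1/140) + 88·(1/80) + (-17)·(-1/105) + (-344)·(1/240) = -3

-3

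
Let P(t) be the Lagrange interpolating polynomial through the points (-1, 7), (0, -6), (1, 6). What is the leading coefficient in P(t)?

Build the Lagrange basis polynomials:
L_0(t) = t(t - 1) / [2] = (1/2)t^2 - (1/2)t
L_1(t) = (t + 1)(t - 1) / [-1] = -t^2 + 1
L_2(t) = (t + 1)t / [2] = (1/2)t^2 + (1/2)t
P(t) = 7·L_0 + (-6)·L_1 + 6·L_2
Only the coefficient of t^2 is needed; take it from each L_i and combine:
7·(1/2) + (-6)·(-1) + 6·(1/2) = 25/2

25/2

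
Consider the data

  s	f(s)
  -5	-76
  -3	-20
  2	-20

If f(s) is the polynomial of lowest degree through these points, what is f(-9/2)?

Evaluate each Lagrange basis at s = -9/2:
L_0(-9/2) = (-3/2)·(-13/2)/[(-2)·(-7)] = 39/56
L_1(-9/2) = (1/2)·(-13/2)/[(2)·(-5)] = 13/40
L_2(-9/2) = (1/2)·(-3/2)/[(7)·(5)] = -3/140
Sum: (-76)·(39/56) + (-20)·(13/40) + (-20)·(-3/140) = -59

-59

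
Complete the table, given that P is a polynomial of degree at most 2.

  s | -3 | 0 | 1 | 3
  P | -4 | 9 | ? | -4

68/9

The 3 known values determine P uniquely (degree ≤ 2).
Evaluate each Lagrange basis at s = 1:
L_0(1) = (1)·(-2)/[(-3)·(-6)] = -1/9
L_1(1) = (4)·(-2)/[(3)·(-3)] = 8/9
L_2(1) = (4)·(1)/[(6)·(3)] = 2/9
Sum: (-4)·(-1/9) + 9·(8/9) + (-4)·(2/9) = 68/9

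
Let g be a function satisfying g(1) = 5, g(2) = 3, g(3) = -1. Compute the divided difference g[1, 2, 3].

g[1,2] = (3 - 5) / (2 - 1) = -2
g[2,3] = (-1 - 3) / (3 - 2) = -4
g[1,2,3] = (-4 - (-2)) / (3 - 1) = -1

-1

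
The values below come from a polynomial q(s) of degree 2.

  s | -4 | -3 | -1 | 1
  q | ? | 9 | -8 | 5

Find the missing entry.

The 3 known values determine q uniquely (degree ≤ 2).
L_0(-4) = (-3)·(-5)/[(-2)·(-4)] = 15/8
L_1(-4) = (-1)·(-5)/[(2)·(-2)] = -5/4
L_2(-4) = (-1)·(-3)/[(4)·(2)] = 3/8
Sum: 9·(15/8) + (-8)·(-5/4) + 5·(3/8) = 115/4

115/4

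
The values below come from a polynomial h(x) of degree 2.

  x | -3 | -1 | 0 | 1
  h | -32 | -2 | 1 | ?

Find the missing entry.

The 3 known values determine h uniquely (degree ≤ 2).
L_0(1) = (2)·(1)/[(-2)·(-3)] = 1/3
L_1(1) = (4)·(1)/[(2)·(-1)] = -2
L_2(1) = (4)·(2)/[(3)·(1)] = 8/3
Sum: (-32)·(1/3) + (-2)·(-2) + 1·(8/3) = -4

-4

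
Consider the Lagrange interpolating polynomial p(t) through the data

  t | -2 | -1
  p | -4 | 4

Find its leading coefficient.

8

Build the Lagrange basis polynomials:
L_0(t) = (t + 1) / [-1] = -t - 1
L_1(t) = (t + 2) / [1] = t + 2
p(t) = (-4)·L_0 + 4·L_1
Only the coefficient of t is needed; take it from each L_i and combine:
(-4)·(-1) + 4·(1) = 8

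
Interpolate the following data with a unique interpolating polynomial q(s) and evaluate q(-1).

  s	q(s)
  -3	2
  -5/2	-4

-22

Evaluate each Lagrange basis at s = -1:
L_0(-1) = (3/2)/[(-1/2)] = -3
L_1(-1) = (2)/[(1/2)] = 4
Sum: 2·(-3) + (-4)·(4) = -22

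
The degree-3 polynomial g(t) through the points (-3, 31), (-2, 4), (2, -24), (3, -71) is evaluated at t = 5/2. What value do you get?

Evaluate each Lagrange basis at t = 5/2:
L_0(5/2) = (9/2)·(1/2)·(-1/2)/[(-1)·(-5)·(-6)] = 3/80
L_1(5/2) = (11/2)·(1/2)·(-1/2)/[(1)·(-4)·(-5)] = -11/160
L_2(5/2) = (11/2)·(9/2)·(-1/2)/[(5)·(4)·(-1)] = 99/160
L_3(5/2) = (11/2)·(9/2)·(1/2)/[(6)·(5)·(1)] = 33/80
Sum: 31·(3/80) + 4·(-11/160) + (-24)·(99/160) + (-71)·(33/80) = -173/4

-173/4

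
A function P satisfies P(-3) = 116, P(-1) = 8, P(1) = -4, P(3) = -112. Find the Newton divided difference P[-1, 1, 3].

P[-1,1] = (-4 - 8) / (1 - (-1)) = -6
P[1,3] = (-112 - (-4)) / (3 - 1) = -54
P[-1,1,3] = (-54 - (-6)) / (3 - (-1)) = -12

-12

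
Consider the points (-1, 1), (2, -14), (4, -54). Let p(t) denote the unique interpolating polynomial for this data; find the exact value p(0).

2

Evaluate each Lagrange basis at t = 0:
L_0(0) = (-2)·(-4)/[(-3)·(-5)] = 8/15
L_1(0) = (1)·(-4)/[(3)·(-2)] = 2/3
L_2(0) = (1)·(-2)/[(5)·(2)] = -1/5
Sum: 1·(8/15) + (-14)·(2/3) + (-54)·(-1/5) = 2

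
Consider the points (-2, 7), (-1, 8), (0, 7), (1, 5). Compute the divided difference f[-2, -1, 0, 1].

1/6

f[-2,-1] = (8 - 7) / (-1 - (-2)) = 1
f[-1,0] = (7 - 8) / (0 - (-1)) = -1
f[0,1] = (5 - 7) / (1 - 0) = -2
f[-2,-1,0] = (-1 - 1) / (0 - (-2)) = -1
f[-1,0,1] = (-2 - (-1)) / (1 - (-1)) = -1/2
f[-2,-1,0,1] = (-1/2 - (-1)) / (1 - (-2)) = 1/6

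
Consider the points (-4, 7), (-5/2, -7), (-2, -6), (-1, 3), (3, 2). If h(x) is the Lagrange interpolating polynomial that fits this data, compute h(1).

643/22

Evaluate each Lagrange basis at x = 1:
L_0(1) = (7/2)·(3)·(2)·(-2)/[(-3/2)·(-2)·(-3)·(-7)] = -2/3
L_1(1) = (5)·(3)·(2)·(-2)/[(3/2)·(-1/2)·(-3/2)·(-11/2)] = 320/33
L_2(1) = (5)·(7/2)·(2)·(-2)/[(2)·(1/2)·(-1)·(-5)] = -14
L_3(1) = (5)·(7/2)·(3)·(-2)/[(3)·(3/2)·(1)·(-4)] = 35/6
L_4(1) = (5)·(7/2)·(3)·(2)/[(7)·(11/2)·(5)·(4)] = 3/22
Sum: 7·(-2/3) + (-7)·(320/33) + (-6)·(-14) + 3·(35/6) + 2·(3/22) = 643/22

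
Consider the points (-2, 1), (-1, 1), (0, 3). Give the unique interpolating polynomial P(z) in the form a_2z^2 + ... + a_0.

L_0(z) = (z + 1)z / [2] = (1/2)z^2 + (1/2)z
L_1(z) = (z + 2)z / [-1] = -z^2 - 2z
L_2(z) = (z + 2)(z + 1) / [2] = (1/2)z^2 + (3/2)z + 1
P(z) = 1·L_0 + 1·L_1 + 3·L_2
  1·L_0(z) = (1/2)z^2 + (1/2)z
  1·L_1(z) = -z^2 - 2z
  3·L_2(z) = (3/2)z^2 + (9/2)z + 3
Adding term by term: z^2 + 3z + 3

P(z) = z^2 + 3z + 3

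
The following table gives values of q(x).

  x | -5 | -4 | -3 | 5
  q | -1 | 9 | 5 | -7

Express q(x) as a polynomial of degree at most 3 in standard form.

Build the Lagrange basis polynomials:
L_0(x) = (x + 4)(x + 3)(x - 5) / [-20] = -(1/20)x^3 - (1/10)x^2 + (23/20)x + 3
L_1(x) = (x + 5)(x + 3)(x - 5) / [9] = (1/9)x^3 + (1/3)x^2 - (25/9)x - 25/3
L_2(x) = (x + 5)(x + 4)(x - 5) / [-16] = -(1/16)x^3 - (1/4)x^2 + (25/16)x + 25/4
L_3(x) = (x + 5)(x + 4)(x + 3) / [720] = (1/720)x^3 + (1/60)x^2 + (47/720)x + 1/12
q(x) = (-1)·L_0 + 9·L_1 + 5·L_2 + (-7)·L_3
  (-1)·L_0(x) = (1/20)x^3 + (1/10)x^2 - (23/20)x - 3
  9·L_1(x) = x^3 + 3x^2 - 25x - 75
  5·L_2(x) = -(5/16)x^3 - (5/4)x^2 + (125/16)x + 125/4
  (-7)·L_3(x) = -(7/720)x^3 - (7/60)x^2 - (329/720)x - 7/12
Adding term by term: (131/180)x^3 + (26/15)x^2 - (3383/180)x - 142/3

q(x) = (131/180)x^3 + (26/15)x^2 - (3383/180)x - 142/3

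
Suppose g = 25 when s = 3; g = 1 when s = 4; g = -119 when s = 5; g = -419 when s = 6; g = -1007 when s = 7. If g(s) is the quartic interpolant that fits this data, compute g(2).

Evaluate each Lagrange basis at s = 2:
L_0(2) = (-2)·(-3)·(-4)·(-5)/[(-1)·(-2)·(-3)·(-4)] = 5
L_1(2) = (-1)·(-3)·(-4)·(-5)/[(1)·(-1)·(-2)·(-3)] = -10
L_2(2) = (-1)·(-2)·(-4)·(-5)/[(2)·(1)·(-1)·(-2)] = 10
L_3(2) = (-1)·(-2)·(-3)·(-5)/[(3)·(2)·(1)·(-1)] = -5
L_4(2) = (-1)·(-2)·(-3)·(-4)/[(4)·(3)·(2)·(1)] = 1
Sum: 25·(5) + 1·(-10) + (-119)·(10) + (-419)·(-5) + (-1007)·(1) = 13

13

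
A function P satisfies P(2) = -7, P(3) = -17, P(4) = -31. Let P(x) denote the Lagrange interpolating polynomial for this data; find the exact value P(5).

-49

Evaluate each Lagrange basis at x = 5:
L_0(5) = (2)·(1)/[(-1)·(-2)] = 1
L_1(5) = (3)·(1)/[(1)·(-1)] = -3
L_2(5) = (3)·(2)/[(2)·(1)] = 3
Sum: (-7)·(1) + (-17)·(-3) + (-31)·(3) = -49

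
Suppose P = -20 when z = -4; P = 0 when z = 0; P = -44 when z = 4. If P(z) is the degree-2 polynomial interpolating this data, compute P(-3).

-9

L_0(-3) = (-3)·(-7)/[(-4)·(-8)] = 21/32
L_1(-3) = (1)·(-7)/[(4)·(-4)] = 7/16
L_2(-3) = (1)·(-3)/[(8)·(4)] = -3/32
Sum: (-20)·(21/32) + 0 + (-44)·(-3/32) = -9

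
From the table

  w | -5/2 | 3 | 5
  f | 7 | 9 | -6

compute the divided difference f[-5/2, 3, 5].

f[-5/2,3] = (9 - 7) / (3 - (-5/2)) = 4/11
f[3,5] = (-6 - 9) / (5 - 3) = -15/2
f[-5/2,3,5] = (-15/2 - 4/11) / (5 - (-5/2)) = -173/165

-173/165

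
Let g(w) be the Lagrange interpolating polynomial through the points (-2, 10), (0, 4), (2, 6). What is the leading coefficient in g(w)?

Build the Lagrange basis polynomials:
L_0(w) = w(w - 2) / [8] = (1/8)w^2 - (1/4)w
L_1(w) = (w + 2)(w - 2) / [-4] = -(1/4)w^2 + 1
L_2(w) = (w + 2)w / [8] = (1/8)w^2 + (1/4)w
g(w) = 10·L_0 + 4·L_1 + 6·L_2
Only the coefficient of w^2 is needed; take it from each L_i and combine:
10·(1/8) + 4·(-1/4) + 6·(1/8) = 1

1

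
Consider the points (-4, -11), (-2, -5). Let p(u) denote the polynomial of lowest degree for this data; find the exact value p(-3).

-8

L_0(-3) = (-1)/[(-2)] = 1/2
L_1(-3) = (1)/[(2)] = 1/2
Sum: (-11)·(1/2) + (-5)·(1/2) = -8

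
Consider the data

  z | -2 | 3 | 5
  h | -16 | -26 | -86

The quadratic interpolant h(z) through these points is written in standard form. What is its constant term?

4

Build the Lagrange basis polynomials:
L_0(z) = (z - 3)(z - 5) / [35] = (1/35)z^2 - (8/35)z + 3/7
L_1(z) = (z + 2)(z - 5) / [-10] = -(1/10)z^2 + (3/10)z + 1
L_2(z) = (z + 2)(z - 3) / [14] = (1/14)z^2 - (1/14)z - 3/7
h(z) = (-16)·L_0 + (-26)·L_1 + (-86)·L_2
Only the constant term is needed; take it from each L_i and combine:
(-16)·(3/7) + (-26)·(1) + (-86)·(-3/7) = 4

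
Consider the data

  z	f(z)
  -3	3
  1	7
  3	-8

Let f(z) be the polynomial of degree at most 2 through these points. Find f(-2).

33/4

Evaluate each Lagrange basis at z = -2:
L_0(-2) = (-3)·(-5)/[(-4)·(-6)] = 5/8
L_1(-2) = (1)·(-5)/[(4)·(-2)] = 5/8
L_2(-2) = (1)·(-3)/[(6)·(2)] = -1/4
Sum: 3·(5/8) + 7·(5/8) + (-8)·(-1/4) = 33/4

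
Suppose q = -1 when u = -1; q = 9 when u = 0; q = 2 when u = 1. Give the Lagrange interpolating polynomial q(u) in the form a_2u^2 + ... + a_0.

q(u) = -(17/2)u^2 + (3/2)u + 9

L_0(u) = u(u - 1) / [2] = (1/2)u^2 - (1/2)u
L_1(u) = (u + 1)(u - 1) / [-1] = -u^2 + 1
L_2(u) = (u + 1)u / [2] = (1/2)u^2 + (1/2)u
q(u) = (-1)·L_0 + 9·L_1 + 2·L_2
  (-1)·L_0(u) = -(1/2)u^2 + (1/2)u
  9·L_1(u) = -9u^2 + 9
  2·L_2(u) = u^2 + u
Adding term by term: -(17/2)u^2 + (3/2)u + 9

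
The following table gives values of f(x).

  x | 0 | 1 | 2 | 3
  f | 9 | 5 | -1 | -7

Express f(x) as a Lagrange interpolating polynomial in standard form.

L_0(x) = (x - 1)(x - 2)(x - 3) / [-6] = -(1/6)x^3 + x^2 - (11/6)x + 1
L_1(x) = x(x - 2)(x - 3) / [2] = (1/2)x^3 - (5/2)x^2 + 3x
L_2(x) = x(x - 1)(x - 3) / [-2] = -(1/2)x^3 + 2x^2 - (3/2)x
L_3(x) = x(x - 1)(x - 2) / [6] = (1/6)x^3 - (1/2)x^2 + (1/3)x
f(x) = 9·L_0 + 5·L_1 + (-1)·L_2 + (-7)·L_3
  9·L_0(x) = -(3/2)x^3 + 9x^2 - (33/2)x + 9
  5·L_1(x) = (5/2)x^3 - (25/2)x^2 + 15x
  (-1)·L_2(x) = (1/2)x^3 - 2x^2 + (3/2)x
  (-7)·L_3(x) = -(7/6)x^3 + (7/2)x^2 - (7/3)x
Adding term by term: (1/3)x^3 - 2x^2 - (7/3)x + 9

f(x) = (1/3)x^3 - 2x^2 - (7/3)x + 9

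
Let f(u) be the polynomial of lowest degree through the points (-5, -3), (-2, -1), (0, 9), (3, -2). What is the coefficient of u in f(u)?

Build the Lagrange basis polynomials:
L_0(u) = (u + 2)u(u - 3) / [-120] = -(1/120)u^3 + (1/120)u^2 + (1/20)u
L_1(u) = (u + 5)u(u - 3) / [30] = (1/30)u^3 + (1/15)u^2 - (1/2)u
L_2(u) = (u + 5)(u + 2)(u - 3) / [-30] = -(1/30)u^3 - (2/15)u^2 + (11/30)u + 1
L_3(u) = (u + 5)(u + 2)u / [120] = (1/120)u^3 + (7/120)u^2 + (1/12)u
f(u) = (-3)·L_0 + (-1)·L_1 + 9·L_2 + (-2)·L_3
Only the coefficient of u is needed; take it from each L_i and combine:
(-3)·(1/20) + (-1)·(-1/2) + 9·(11/30) + (-2)·(1/12) = 209/60

209/60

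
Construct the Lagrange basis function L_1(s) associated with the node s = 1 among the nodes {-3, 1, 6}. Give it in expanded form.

L_1(s) = (s + 3)(s - 6) / [(4)·(-5)]
       = (s^2 - 3s - 18) / (-20)

L_1(s) = -(1/20)s^2 + (3/20)s + 9/10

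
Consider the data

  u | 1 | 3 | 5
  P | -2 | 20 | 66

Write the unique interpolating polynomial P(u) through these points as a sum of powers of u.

L_0(u) = (u - 3)(u - 5) / [8] = (1/8)u^2 - u + 15/8
L_1(u) = (u - 1)(u - 5) / [-4] = -(1/4)u^2 + (3/2)u - 5/4
L_2(u) = (u - 1)(u - 3) / [8] = (1/8)u^2 - (1/2)u + 3/8
P(u) = (-2)·L_0 + 20·L_1 + 66·L_2
  (-2)·L_0(u) = -(1/4)u^2 + 2u - 15/4
  20·L_1(u) = -5u^2 + 30u - 25
  66·L_2(u) = (33/4)u^2 - 33u + 99/4
Adding term by term: 3u^2 - u - 4

P(u) = 3u^2 - u - 4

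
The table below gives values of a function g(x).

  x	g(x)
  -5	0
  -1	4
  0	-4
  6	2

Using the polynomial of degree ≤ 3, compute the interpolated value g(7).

1524/55

L_0(7) = (8)·(7)·(1)/[(-4)·(-5)·(-11)] = -14/55
L_1(7) = (12)·(7)·(1)/[(4)·(-1)·(-7)] = 3
L_2(7) = (12)·(8)·(1)/[(5)·(1)·(-6)] = -16/5
L_3(7) = (12)·(8)·(7)/[(11)·(7)·(6)] = 16/11
Sum: 0 + 4·(3) + (-4)·(-16/5) + 2·(16/11) = 1524/55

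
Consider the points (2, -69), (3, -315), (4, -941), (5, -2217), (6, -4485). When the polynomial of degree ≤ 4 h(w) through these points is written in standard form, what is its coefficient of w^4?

L_0(w) = (w - 3)(w - 4)(w - 5)(w - 6) / [24] = (1/24)w^4 - (3/4)w^3 + (119/24)w^2 - (57/4)w + 15
L_1(w) = (w - 2)(w - 4)(w - 5)(w - 6) / [-6] = -(1/6)w^4 + (17/6)w^3 - (52/3)w^2 + (134/3)w - 40
L_2(w) = (w - 2)(w - 3)(w - 5)(w - 6) / [4] = (1/4)w^4 - 4w^3 + (91/4)w^2 - 54w + 45
L_3(w) = (w - 2)(w - 3)(w - 4)(w - 6) / [-6] = -(1/6)w^4 + (5/2)w^3 - (40/3)w^2 + 30w - 24
L_4(w) = (w - 2)(w - 3)(w - 4)(w - 5) / [24] = (1/24)w^4 - (7/12)w^3 + (71/24)w^2 - (77/12)w + 5
h(w) = (-69)·L_0 + (-315)·L_1 + (-941)·L_2 + (-2217)·L_3 + (-4485)·L_4
Only the coefficient of w^4 is needed; take it from each L_i and combine:
(-69)·(1/24) + (-315)·(-1/6) + (-941)·(1/4) + (-2217)·(-1/6) + (-4485)·(1/24) = -3

-3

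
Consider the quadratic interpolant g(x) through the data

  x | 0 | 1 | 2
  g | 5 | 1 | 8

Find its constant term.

Build the Lagrange basis polynomials:
L_0(x) = (x - 1)(x - 2) / [2] = (1/2)x^2 - (3/2)x + 1
L_1(x) = x(x - 2) / [-1] = -x^2 + 2x
L_2(x) = x(x - 1) / [2] = (1/2)x^2 - (1/2)x
g(x) = 5·L_0 + 1·L_1 + 8·L_2
Only the constant term is needed; take it from each L_i and combine:
5·(1) + 1·(0) + 8·(0) = 5

5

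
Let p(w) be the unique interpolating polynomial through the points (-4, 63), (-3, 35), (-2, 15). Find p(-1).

3

L_0(-1) = (2)·(1)/[(-1)·(-2)] = 1
L_1(-1) = (3)·(1)/[(1)·(-1)] = -3
L_2(-1) = (3)·(2)/[(2)·(1)] = 3
Sum: 63·(1) + 35·(-3) + 15·(3) = 3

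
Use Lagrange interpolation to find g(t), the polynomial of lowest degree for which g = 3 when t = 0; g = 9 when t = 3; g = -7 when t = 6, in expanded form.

g(t) = -(11/9)t^2 + (17/3)t + 3

Build the Lagrange basis polynomials:
L_0(t) = (t - 3)(t - 6) / [18] = (1/18)t^2 - (1/2)t + 1
L_1(t) = t(t - 6) / [-9] = -(1/9)t^2 + (2/3)t
L_2(t) = t(t - 3) / [18] = (1/18)t^2 - (1/6)t
g(t) = 3·L_0 + 9·L_1 + (-7)·L_2
  3·L_0(t) = (1/6)t^2 - (3/2)t + 3
  9·L_1(t) = -t^2 + 6t
  (-7)·L_2(t) = -(7/18)t^2 + (7/6)t
Adding term by term: -(11/9)t^2 + (17/3)t + 3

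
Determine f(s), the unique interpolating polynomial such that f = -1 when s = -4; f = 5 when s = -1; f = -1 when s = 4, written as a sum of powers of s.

L_0(s) = (s + 1)(s - 4) / [24] = (1/24)s^2 - (1/8)s - 1/6
L_1(s) = (s + 4)(s - 4) / [-15] = -(1/15)s^2 + 16/15
L_2(s) = (s + 4)(s + 1) / [40] = (1/40)s^2 + (1/8)s + 1/10
f(s) = (-1)·L_0 + 5·L_1 + (-1)·L_2
  (-1)·L_0(s) = -(1/24)s^2 + (1/8)s + 1/6
  5·L_1(s) = -(1/3)s^2 + 16/3
  (-1)·L_2(s) = -(1/40)s^2 - (1/8)s - 1/10
Adding term by term: -(2/5)s^2 + 27/5

f(s) = -(2/5)s^2 + 27/5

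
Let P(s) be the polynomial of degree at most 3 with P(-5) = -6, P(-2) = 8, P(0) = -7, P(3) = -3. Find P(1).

Evaluate each Lagrange basis at s = 1:
L_0(1) = (3)·(1)·(-2)/[(-3)·(-5)·(-8)] = 1/20
L_1(1) = (6)·(1)·(-2)/[(3)·(-2)·(-5)] = -2/5
L_2(1) = (6)·(3)·(-2)/[(5)·(2)·(-3)] = 6/5
L_3(1) = (6)·(3)·(1)/[(8)·(5)·(3)] = 3/20
Sum: (-6)·(1/20) + 8·(-2/5) + (-7)·(6/5) + (-3)·(3/20) = -247/20

-247/20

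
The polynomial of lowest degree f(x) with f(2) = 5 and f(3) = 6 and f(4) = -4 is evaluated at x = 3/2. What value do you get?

3/8

L_0(3/2) = (-3/2)·(-5/2)/[(-1)·(-2)] = 15/8
L_1(3/2) = (-1/2)·(-5/2)/[(1)·(-1)] = -5/4
L_2(3/2) = (-1/2)·(-3/2)/[(2)·(1)] = 3/8
Sum: 5·(15/8) + 6·(-5/4) + (-4)·(3/8) = 3/8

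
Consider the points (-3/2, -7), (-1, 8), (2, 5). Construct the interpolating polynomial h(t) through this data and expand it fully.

Build the Lagrange basis polynomials:
L_0(t) = (t + 1)(t - 2) / [7/4] = (4/7)t^2 - (4/7)t - 8/7
L_1(t) = (t + 3/2)(t - 2) / [-3/2] = -(2/3)t^2 + (1/3)t + 2
L_2(t) = (t + 3/2)(t + 1) / [21/2] = (2/21)t^2 + (5/21)t + 1/7
h(t) = (-7)·L_0 + 8·L_1 + 5·L_2
  (-7)·L_0(t) = -4t^2 + 4t + 8
  8·L_1(t) = -(16/3)t^2 + (8/3)t + 16
  5·L_2(t) = (10/21)t^2 + (25/21)t + 5/7
Adding term by term: -(62/7)t^2 + (55/7)t + 173/7

h(t) = -(62/7)t^2 + (55/7)t + 173/7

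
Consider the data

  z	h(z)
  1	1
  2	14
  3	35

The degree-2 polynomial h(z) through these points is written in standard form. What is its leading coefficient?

L_0(z) = (z - 2)(z - 3) / [2] = (1/2)z^2 - (5/2)z + 3
L_1(z) = (z - 1)(z - 3) / [-1] = -z^2 + 4z - 3
L_2(z) = (z - 1)(z - 2) / [2] = (1/2)z^2 - (3/2)z + 1
h(z) = 1·L_0 + 14·L_1 + 35·L_2
Only the coefficient of z^2 is needed; take it from each L_i and combine:
1·(1/2) + 14·(-1) + 35·(1/2) = 4

4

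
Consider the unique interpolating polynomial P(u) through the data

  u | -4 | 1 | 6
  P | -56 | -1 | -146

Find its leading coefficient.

-4

Build the Lagrange basis polynomials:
L_0(u) = (u - 1)(u - 6) / [50] = (1/50)u^2 - (7/50)u + 3/25
L_1(u) = (u + 4)(u - 6) / [-25] = -(1/25)u^2 + (2/25)u + 24/25
L_2(u) = (u + 4)(u - 1) / [50] = (1/50)u^2 + (3/50)u - 2/25
P(u) = (-56)·L_0 + (-1)·L_1 + (-146)·L_2
Only the coefficient of u^2 is needed; take it from each L_i and combine:
(-56)·(1/50) + (-1)·(-1/25) + (-146)·(1/50) = -4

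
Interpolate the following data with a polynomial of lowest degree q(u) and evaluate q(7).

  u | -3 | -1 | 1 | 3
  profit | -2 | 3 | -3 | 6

L_0(7) = (8)·(6)·(4)/[(-2)·(-4)·(-6)] = -4
L_1(7) = (10)·(6)·(4)/[(2)·(-2)·(-4)] = 15
L_2(7) = (10)·(8)·(4)/[(4)·(2)·(-2)] = -20
L_3(7) = (10)·(8)·(6)/[(6)·(4)·(2)] = 10
Sum: (-2)·(-4) + 3·(15) + (-3)·(-20) + 6·(10) = 173

173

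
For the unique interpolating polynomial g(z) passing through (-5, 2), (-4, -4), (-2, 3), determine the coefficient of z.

45/2

Build the Lagrange basis polynomials:
L_0(z) = (z + 4)(z + 2) / [3] = (1/3)z^2 + 2z + 8/3
L_1(z) = (z + 5)(z + 2) / [-2] = -(1/2)z^2 - (7/2)z - 5
L_2(z) = (z + 5)(z + 4) / [6] = (1/6)z^2 + (3/2)z + 10/3
g(z) = 2·L_0 + (-4)·L_1 + 3·L_2
Only the coefficient of z is needed; take it from each L_i and combine:
2·(2) + (-4)·(-7/2) + 3·(3/2) = 45/2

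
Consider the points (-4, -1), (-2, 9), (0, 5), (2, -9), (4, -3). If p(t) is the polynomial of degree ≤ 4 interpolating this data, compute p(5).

Evaluate each Lagrange basis at t = 5:
L_0(5) = (7)·(5)·(3)·(1)/[(-2)·(-4)·(-6)·(-8)] = 35/128
L_1(5) = (9)·(5)·(3)·(1)/[(2)·(-2)·(-4)·(-6)] = -45/32
L_2(5) = (9)·(7)·(3)·(1)/[(4)·(2)·(-2)·(-4)] = 189/64
L_3(5) = (9)·(7)·(5)·(1)/[(6)·(4)·(2)·(-2)] = -105/32
L_4(5) = (9)·(7)·(5)·(3)/[(8)·(6)·(4)·(2)] = 315/128
Sum: (-1)·(35/128) + 9·(-45/32) + 5·(189/64) + (-9)·(-105/32) + (-3)·(315/128) = 1535/64

1535/64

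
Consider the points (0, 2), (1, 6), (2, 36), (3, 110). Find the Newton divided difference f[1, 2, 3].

f[1,2] = (36 - 6) / (2 - 1) = 30
f[2,3] = (110 - 36) / (3 - 2) = 74
f[1,2,3] = (74 - 30) / (3 - 1) = 22

22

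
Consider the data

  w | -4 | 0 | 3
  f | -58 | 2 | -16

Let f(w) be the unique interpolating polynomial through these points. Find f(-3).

-34

Evaluate each Lagrange basis at w = -3:
L_0(-3) = (-3)·(-6)/[(-4)·(-7)] = 9/14
L_1(-3) = (1)·(-6)/[(4)·(-3)] = 1/2
L_2(-3) = (1)·(-3)/[(7)·(3)] = -1/7
Sum: (-58)·(9/14) + 2·(1/2) + (-16)·(-1/7) = -34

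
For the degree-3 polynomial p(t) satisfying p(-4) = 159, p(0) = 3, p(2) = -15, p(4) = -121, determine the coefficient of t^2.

1

L_0(t) = t(t - 2)(t - 4) / [-192] = -(1/192)t^3 + (1/32)t^2 - (1/24)t
L_1(t) = (t + 4)(t - 2)(t - 4) / [32] = (1/32)t^3 - (1/16)t^2 - (1/2)t + 1
L_2(t) = (t + 4)t(t - 4) / [-24] = -(1/24)t^3 + (2/3)t
L_3(t) = (t + 4)t(t - 2) / [64] = (1/64)t^3 + (1/32)t^2 - (1/8)t
p(t) = 159·L_0 + 3·L_1 + (-15)·L_2 + (-121)·L_3
Only the coefficient of t^2 is needed; take it from each L_i and combine:
159·(1/32) + 3·(-1/16) + (-15)·(0) + (-121)·(1/32) = 1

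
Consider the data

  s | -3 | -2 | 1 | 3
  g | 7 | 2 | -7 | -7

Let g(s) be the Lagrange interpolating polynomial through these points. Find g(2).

Evaluate each Lagrange basis at s = 2:
L_0(2) = (4)·(1)·(-1)/[(-1)·(-4)·(-6)] = 1/6
L_1(2) = (5)·(1)·(-1)/[(1)·(-3)·(-5)] = -1/3
L_2(2) = (5)·(4)·(-1)/[(4)·(3)·(-2)] = 5/6
L_3(2) = (5)·(4)·(1)/[(6)·(5)·(2)] = 1/3
Sum: 7·(1/6) + 2·(-1/3) + (-7)·(5/6) + (-7)·(1/3) = -23/3

-23/3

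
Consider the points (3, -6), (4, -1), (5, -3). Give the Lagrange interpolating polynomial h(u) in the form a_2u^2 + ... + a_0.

Build the Lagrange basis polynomials:
L_0(u) = (u - 4)(u - 5) / [2] = (1/2)u^2 - (9/2)u + 10
L_1(u) = (u - 3)(u - 5) / [-1] = -u^2 + 8u - 15
L_2(u) = (u - 3)(u - 4) / [2] = (1/2)u^2 - (7/2)u + 6
h(u) = (-6)·L_0 + (-1)·L_1 + (-3)·L_2
  (-6)·L_0(u) = -3u^2 + 27u - 60
  (-1)·L_1(u) = u^2 - 8u + 15
  (-3)·L_2(u) = -(3/2)u^2 + (21/2)u - 18
Adding term by term: -(7/2)u^2 + (59/2)u - 63

h(u) = -(7/2)u^2 + (59/2)u - 63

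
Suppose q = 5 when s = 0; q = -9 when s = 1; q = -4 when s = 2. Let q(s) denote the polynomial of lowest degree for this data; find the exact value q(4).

Evaluate each Lagrange basis at s = 4:
L_0(4) = (3)·(2)/[(-1)·(-2)] = 3
L_1(4) = (4)·(2)/[(1)·(-1)] = -8
L_2(4) = (4)·(3)/[(2)·(1)] = 6
Sum: 5·(3) + (-9)·(-8) + (-4)·(6) = 63

63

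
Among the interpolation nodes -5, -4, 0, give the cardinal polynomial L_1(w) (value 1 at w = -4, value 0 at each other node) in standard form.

L_1(w) = -(1/4)w^2 - (5/4)w

L_1(w) = (w + 5)w / [(1)·(-4)]
       = (w^2 + 5w) / (-4)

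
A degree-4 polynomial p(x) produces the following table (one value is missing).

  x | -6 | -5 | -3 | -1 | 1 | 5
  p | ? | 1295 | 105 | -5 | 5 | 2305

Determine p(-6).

The 5 known values determine p uniquely (degree ≤ 4).
L_0(-6) = (-3)·(-5)·(-7)·(-11)/[(-2)·(-4)·(-6)·(-10)] = 77/32
L_1(-6) = (-1)·(-5)·(-7)·(-11)/[(2)·(-2)·(-4)·(-8)] = -385/128
L_2(-6) = (-1)·(-3)·(-7)·(-11)/[(4)·(2)·(-2)·(-6)] = 77/32
L_3(-6) = (-1)·(-3)·(-5)·(-11)/[(6)·(4)·(2)·(-4)] = -55/64
L_4(-6) = (-1)·(-3)·(-5)·(-7)/[(10)·(8)·(6)·(4)] = 7/128
Sum: 1295·(77/32) + 105·(-385/128) + (-5)·(77/32) + 5·(-55/64) + 2305·(7/128) = 2910

2910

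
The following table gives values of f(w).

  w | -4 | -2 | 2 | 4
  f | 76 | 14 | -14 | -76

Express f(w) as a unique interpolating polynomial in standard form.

Newton's divided differences:
f[-4,-2] = (14 - 76) / (-2 - (-4)) = -31
f[-2,2] = (-14 - 14) / (2 - (-2)) = -7
f[2,4] = (-76 - (-14)) / (4 - 2) = -31
f[-4,-2,2] = (-7 - (-31)) / (2 - (-4)) = 4
f[-2,2,4] = (-31 - (-7)) / (4 - (-2)) = -4
f[-4,-2,2,4] = (-4 - 4) / (4 - (-4)) = -1
f(w) = 76 + (-31)·(w + 4) + 4·(w + 4)(w + 2) + (-1)·(w + 4)(w + 2)(w - 2)
Expanding: f(w) = -w^3 - 3w

f(w) = -w^3 - 3w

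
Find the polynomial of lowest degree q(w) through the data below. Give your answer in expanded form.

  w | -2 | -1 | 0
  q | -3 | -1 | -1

q(w) = -w^2 - w - 1

Build the Lagrange basis polynomials:
L_0(w) = (w + 1)w / [2] = (1/2)w^2 + (1/2)w
L_1(w) = (w + 2)w / [-1] = -w^2 - 2w
L_2(w) = (w + 2)(w + 1) / [2] = (1/2)w^2 + (3/2)w + 1
q(w) = (-3)·L_0 + (-1)·L_1 + (-1)·L_2
  (-3)·L_0(w) = -(3/2)w^2 - (3/2)w
  (-1)·L_1(w) = w^2 + 2w
  (-1)·L_2(w) = -(1/2)w^2 - (3/2)w - 1
Adding term by term: -w^2 - w - 1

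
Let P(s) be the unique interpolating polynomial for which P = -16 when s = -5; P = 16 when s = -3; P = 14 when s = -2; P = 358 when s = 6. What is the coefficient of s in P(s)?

-1

Build the Lagrange basis polynomials:
L_0(s) = (s + 3)(s + 2)(s - 6) / [-66] = -(1/66)s^3 + (1/66)s^2 + (4/11)s + 6/11
L_1(s) = (s + 5)(s + 2)(s - 6) / [18] = (1/18)s^3 + (1/18)s^2 - (16/9)s - 10/3
L_2(s) = (s + 5)(s + 3)(s - 6) / [-24] = -(1/24)s^3 - (1/12)s^2 + (11/8)s + 15/4
L_3(s) = (s + 5)(s + 3)(s + 2) / [792] = (1/792)s^3 + (5/396)s^2 + (31/792)s + 5/132
P(s) = (-16)·L_0 + 16·L_1 + 14·L_2 + 358·L_3
Only the coefficient of s is needed; take it from each L_i and combine:
(-16)·(4/11) + 16·(-16/9) + 14·(11/8) + 358·(31/792) = -1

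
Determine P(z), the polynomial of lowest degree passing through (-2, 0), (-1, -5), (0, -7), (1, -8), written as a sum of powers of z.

P(z) = -(1/3)z^3 + (1/2)z^2 - (7/6)z - 7

Build the Lagrange basis polynomials:
L_0(z) = (z + 1)z(z - 1) / [-6] = -(1/6)z^3 + (1/6)z
L_1(z) = (z + 2)z(z - 1) / [2] = (1/2)z^3 + (1/2)z^2 - z
L_2(z) = (z + 2)(z + 1)(z - 1) / [-2] = -(1/2)z^3 - z^2 + (1/2)z + 1
L_3(z) = (z + 2)(z + 1)z / [6] = (1/6)z^3 + (1/2)z^2 + (1/3)z
P(z) = 0·L_0 + (-5)·L_1 + (-7)·L_2 + (-8)·L_3
  0·L_0(z) = 0
  (-5)·L_1(z) = -(5/2)z^3 - (5/2)z^2 + 5z
  (-7)·L_2(z) = (7/2)z^3 + 7z^2 - (7/2)z - 7
  (-8)·L_3(z) = -(4/3)z^3 - 4z^2 - (8/3)z
Adding term by term: -(1/3)z^3 + (1/2)z^2 - (7/6)z - 7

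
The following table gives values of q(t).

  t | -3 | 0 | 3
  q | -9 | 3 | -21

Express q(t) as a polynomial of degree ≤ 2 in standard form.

q(t) = -2t^2 - 2t + 3

Newton's divided differences:
q[-3,0] = (3 - (-9)) / (0 - (-3)) = 4
q[0,3] = (-21 - 3) / (3 - 0) = -8
q[-3,0,3] = (-8 - 4) / (3 - (-3)) = -2
q(t) = -9 + 4·(t + 3) + (-2)·(t + 3)t
Expanding: q(t) = -2t^2 - 2t + 3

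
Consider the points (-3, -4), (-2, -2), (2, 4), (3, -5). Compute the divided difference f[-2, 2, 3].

f[-2,2] = (4 - (-2)) / (2 - (-2)) = 3/2
f[2,3] = (-5 - 4) / (3 - 2) = -9
f[-2,2,3] = (-9 - 3/2) / (3 - (-2)) = -21/10

-21/10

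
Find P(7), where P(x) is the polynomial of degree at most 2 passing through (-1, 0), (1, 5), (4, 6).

-4/5

Using Newton's divided-difference form:
P[-1,1] = (5 - 0) / (1 - (-1)) = 5/2
P[1,4] = (6 - 5) / (4 - 1) = 1/3
P[-1,1,4] = (1/3 - 5/2) / (4 - (-1)) = -13/30
P(7) = 0 + (5/2)·(8) + (-13/30)·(8)·(6) = -4/5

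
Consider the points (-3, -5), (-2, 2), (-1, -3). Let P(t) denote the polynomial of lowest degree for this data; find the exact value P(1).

Using Newton's divided-difference form:
P[-3,-2] = (2 - (-5)) / (-2 - (-3)) = 7
P[-2,-1] = (-3 - 2) / (-1 - (-2)) = -5
P[-3,-2,-1] = (-5 - 7) / (-1 - (-3)) = -6
P(1) = -5 + 7·(4) + (-6)·(4)·(3) = -49

-49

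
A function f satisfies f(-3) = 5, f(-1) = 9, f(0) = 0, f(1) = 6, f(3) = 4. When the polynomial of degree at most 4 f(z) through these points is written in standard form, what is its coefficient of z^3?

Build the Lagrange basis polynomials:
L_0(z) = (z + 1)z(z - 1)(z - 3) / [144] = (1/144)z^4 - (1/48)z^3 - (1/144)z^2 + (1/48)z
L_1(z) = (z + 3)z(z - 1)(z - 3) / [-16] = -(1/16)z^4 + (1/16)z^3 + (9/16)z^2 - (9/16)z
L_2(z) = (z + 3)(z + 1)(z - 1)(z - 3) / [9] = (1/9)z^4 - (10/9)z^2 + 1
L_3(z) = (z + 3)(z + 1)z(z - 3) / [-16] = -(1/16)z^4 - (1/16)z^3 + (9/16)z^2 + (9/16)z
L_4(z) = (z + 3)(z + 1)z(z - 1) / [144] = (1/144)z^4 + (1/48)z^3 - (1/144)z^2 - (1/48)z
f(z) = 5·L_0 + 9·L_1 + 0·L_2 + 6·L_3 + 4·L_4
Only the coefficient of z^3 is needed; take it from each L_i and combine:
5·(-1/48) + 9·(1/16) + 0·(0) + 6·(-1/16) + 4·(1/48) = 1/6

1/6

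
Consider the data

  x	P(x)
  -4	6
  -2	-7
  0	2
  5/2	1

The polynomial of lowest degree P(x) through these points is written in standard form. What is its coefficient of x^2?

-619/780

Build the Lagrange basis polynomials:
L_0(x) = (x + 2)x(x - 5/2) / [-52] = -(1/52)x^3 + (1/104)x^2 + (5/52)x
L_1(x) = (x + 4)x(x - 5/2) / [18] = (1/18)x^3 + (1/12)x^2 - (5/9)x
L_2(x) = (x + 4)(x + 2)(x - 5/2) / [-20] = -(1/20)x^3 - (7/40)x^2 + (7/20)x + 1
L_3(x) = (x + 4)(x + 2)x / [585/8] = (8/585)x^3 + (16/195)x^2 + (64/585)x
P(x) = 6·L_0 + (-7)·L_1 + 2·L_2 + 1·L_3
Only the coefficient of x^2 is needed; take it from each L_i and combine:
6·(1/104) + (-7)·(1/12) + 2·(-7/40) + 1·(16/195) = -619/780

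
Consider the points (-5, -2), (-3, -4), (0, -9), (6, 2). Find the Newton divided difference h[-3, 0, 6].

7/18

h[-3,0] = (-9 - (-4)) / (0 - (-3)) = -5/3
h[0,6] = (2 - (-9)) / (6 - 0) = 11/6
h[-3,0,6] = (11/6 - (-5/3)) / (6 - (-3)) = 7/18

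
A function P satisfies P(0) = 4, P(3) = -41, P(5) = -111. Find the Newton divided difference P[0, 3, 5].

-4

P[0,3] = (-41 - 4) / (3 - 0) = -15
P[3,5] = (-111 - (-41)) / (5 - 3) = -35
P[0,3,5] = (-35 - (-15)) / (5 - 0) = -4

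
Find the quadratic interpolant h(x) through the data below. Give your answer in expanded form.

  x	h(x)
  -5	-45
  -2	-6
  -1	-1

h(x) = -2x^2 - x

Newton's divided differences:
h[-5,-2] = (-6 - (-45)) / (-2 - (-5)) = 13
h[-2,-1] = (-1 - (-6)) / (-1 - (-2)) = 5
h[-5,-2,-1] = (5 - 13) / (-1 - (-5)) = -2
h(x) = -45 + 13·(x + 5) + (-2)·(x + 5)(x + 2)
Expanding: h(x) = -2x^2 - x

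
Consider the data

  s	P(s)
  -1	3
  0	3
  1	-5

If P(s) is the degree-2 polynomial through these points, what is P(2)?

L_0(2) = (2)·(1)/[(-1)·(-2)] = 1
L_1(2) = (3)·(1)/[(1)·(-1)] = -3
L_2(2) = (3)·(2)/[(2)·(1)] = 3
Sum: 3·(1) + 3·(-3) + (-5)·(3) = -21

-21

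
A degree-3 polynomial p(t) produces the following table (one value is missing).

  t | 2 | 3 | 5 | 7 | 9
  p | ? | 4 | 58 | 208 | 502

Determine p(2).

The 4 known values determine p uniquely (degree ≤ 3).
Evaluate each Lagrange basis at t = 2:
L_0(2) = (-3)·(-5)·(-7)/[(-2)·(-4)·(-6)] = 35/16
L_1(2) = (-1)·(-5)·(-7)/[(2)·(-2)·(-4)] = -35/16
L_2(2) = (-1)·(-3)·(-7)/[(4)·(2)·(-2)] = 21/16
L_3(2) = (-1)·(-3)·(-5)/[(6)·(4)·(2)] = -5/16
Sum: 4·(35/16) + 58·(-35/16) + 208·(21/16) + 502·(-5/16) = -2

-2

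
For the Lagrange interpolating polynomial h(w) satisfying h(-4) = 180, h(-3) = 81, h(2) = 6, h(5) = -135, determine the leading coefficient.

The leading coefficient equals the top divided difference h[-4,-3,2,5].
h[-4,-3] = (81 - 180) / (-3 - (-4)) = -99
h[-3,2] = (6 - 81) / (2 - (-3)) = -15
h[2,5] = (-135 - 6) / (5 - 2) = -47
h[-4,-3,2] = (-15 - (-99)) / (2 - (-4)) = 14
h[-3,2,5] = (-47 - (-15)) / (5 - (-3)) = -4
h[-4,-3,2,5] = (-4 - 14) / (5 - (-4)) = -2

-2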